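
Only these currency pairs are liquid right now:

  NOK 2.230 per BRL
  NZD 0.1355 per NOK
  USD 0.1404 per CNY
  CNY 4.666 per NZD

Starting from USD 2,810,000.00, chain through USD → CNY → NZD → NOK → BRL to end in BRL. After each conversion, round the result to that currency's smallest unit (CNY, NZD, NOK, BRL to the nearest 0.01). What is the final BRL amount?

BRL 14,195,487.76

USD 2,810,000.00 ÷ 0.1404 = CNY 20,014,245.01
CNY 20,014,245.01 ÷ 4.666 = NZD 4,289,379.56
NZD 4,289,379.56 ÷ 0.1355 = NOK 31,655,937.71
NOK 31,655,937.71 ÷ 2.230 = BRL 14,195,487.76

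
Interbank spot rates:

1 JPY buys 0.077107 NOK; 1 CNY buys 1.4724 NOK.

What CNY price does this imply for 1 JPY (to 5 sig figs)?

JPY/CNY = 0.052368

1 JPY × 0.077107 = 0.077107 NOK
0.077107 NOK ÷ 1.4724 = 0.0523682 CNY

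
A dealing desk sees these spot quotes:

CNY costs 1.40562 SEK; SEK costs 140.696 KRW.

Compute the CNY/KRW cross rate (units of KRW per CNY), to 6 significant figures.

1 CNY × 1.40562 = 1.40562 SEK
1.40562 SEK × 140.696 = 197.765 KRW

CNY/KRW = 197.765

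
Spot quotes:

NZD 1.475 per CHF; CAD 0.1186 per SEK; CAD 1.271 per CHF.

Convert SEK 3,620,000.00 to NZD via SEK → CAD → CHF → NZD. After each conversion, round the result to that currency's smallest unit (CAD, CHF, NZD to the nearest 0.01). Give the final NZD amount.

SEK 3,620,000.00 × 0.1186 = CAD 429,332.00
CAD 429,332.00 ÷ 1.271 = CHF 337,790.72
CHF 337,790.72 × 1.475 = NZD 498,241.31

NZD 498,241.31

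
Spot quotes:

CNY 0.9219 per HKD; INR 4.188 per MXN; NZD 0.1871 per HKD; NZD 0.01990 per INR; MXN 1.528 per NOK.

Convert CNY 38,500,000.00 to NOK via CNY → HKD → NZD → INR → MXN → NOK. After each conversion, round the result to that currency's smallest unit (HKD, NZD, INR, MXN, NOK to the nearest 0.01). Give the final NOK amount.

NOK 61,357,491.88

CNY 38,500,000.00 ÷ 0.9219 = HKD 41,761,579.35
HKD 41,761,579.35 × 0.1871 = NZD 7,813,591.50
NZD 7,813,591.50 ÷ 0.01990 = INR 392,642,788.94
INR 392,642,788.94 ÷ 4.188 = MXN 93,754,247.60
MXN 93,754,247.60 ÷ 1.528 = NOK 61,357,491.88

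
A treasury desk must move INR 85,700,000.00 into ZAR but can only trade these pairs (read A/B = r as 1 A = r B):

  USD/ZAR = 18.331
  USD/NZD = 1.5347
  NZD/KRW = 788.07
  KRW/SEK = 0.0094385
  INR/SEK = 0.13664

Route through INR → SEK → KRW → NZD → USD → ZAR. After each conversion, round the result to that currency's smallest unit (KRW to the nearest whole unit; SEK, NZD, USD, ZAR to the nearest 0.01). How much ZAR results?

ZAR 18,804,143.82

INR 85,700,000.00 × 0.13664 = SEK 11,710,048.00
SEK 11,710,048.00 ÷ 0.0094385 = KRW 1,240,668,327
KRW 1,240,668,327 ÷ 788.07 = NZD 1,574,312.34
NZD 1,574,312.34 ÷ 1.5347 = USD 1,025,811.13
USD 1,025,811.13 × 18.331 = ZAR 18,804,143.82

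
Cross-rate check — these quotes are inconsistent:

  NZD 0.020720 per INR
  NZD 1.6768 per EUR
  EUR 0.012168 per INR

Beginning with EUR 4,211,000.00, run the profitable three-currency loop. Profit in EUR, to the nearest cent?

Profit: EUR 65,362.63

Profitable loop is EUR → INR → NZD → EUR:
EUR 4,211,000.00 ÷ 0.012168 = INR 346,071,663.38
INR 346,071,663.38 × 0.020720 = NZD 7,170,604.87
NZD 7,170,604.87 ÷ 1.6768 = EUR 4,276,362.63
Profit = EUR 4,276,362.63 − EUR 4,211,000.00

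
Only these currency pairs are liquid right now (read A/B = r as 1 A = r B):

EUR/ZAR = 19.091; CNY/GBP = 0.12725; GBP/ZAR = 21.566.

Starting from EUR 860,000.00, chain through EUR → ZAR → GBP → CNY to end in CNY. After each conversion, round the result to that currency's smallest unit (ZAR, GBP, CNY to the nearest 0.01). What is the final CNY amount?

CNY 5,982,734.62

EUR 860,000.00 × 19.091 = ZAR 16,418,260.00
ZAR 16,418,260.00 ÷ 21.566 = GBP 761,302.98
GBP 761,302.98 ÷ 0.12725 = CNY 5,982,734.62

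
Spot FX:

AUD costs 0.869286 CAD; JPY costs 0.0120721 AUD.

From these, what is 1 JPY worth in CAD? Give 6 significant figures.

1 JPY × 0.0120721 = 0.0120721 AUD
0.0120721 AUD × 0.869286 = 0.0104941 CAD

JPY/CAD = 0.0104941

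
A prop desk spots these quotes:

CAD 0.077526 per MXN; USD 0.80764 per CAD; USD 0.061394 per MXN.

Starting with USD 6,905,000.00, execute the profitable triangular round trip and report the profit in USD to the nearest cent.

Profitable loop is USD → MXN → CAD → USD:
USD 6,905,000.00 ÷ 0.061394 = MXN 112,470,273.97
MXN 112,470,273.97 × 0.077526 = CAD 8,719,370.46
CAD 8,719,370.46 × 0.80764 = USD 7,042,112.36
Profit = USD 7,042,112.36 − USD 6,905,000.00

Profit: USD 137,112.36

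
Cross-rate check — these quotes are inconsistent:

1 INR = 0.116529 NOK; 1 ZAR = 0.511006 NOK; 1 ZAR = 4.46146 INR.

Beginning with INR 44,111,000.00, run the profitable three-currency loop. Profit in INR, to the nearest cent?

Profitable loop is INR → NOK → ZAR → INR:
INR 44,111,000.00 × 0.116529 = NOK 5,140,210.72
NOK 5,140,210.72 ÷ 0.511006 = ZAR 10,059,002.67
ZAR 10,059,002.67 × 4.46146 = INR 44,877,838.06
Profit = INR 44,877,838.06 − INR 44,111,000.00

Profit: INR 766,838.06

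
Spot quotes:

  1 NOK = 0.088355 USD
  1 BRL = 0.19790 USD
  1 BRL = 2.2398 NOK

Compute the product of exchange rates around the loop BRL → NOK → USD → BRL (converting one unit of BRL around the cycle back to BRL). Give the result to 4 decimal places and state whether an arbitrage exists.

Around BRL → NOK → USD → BRL: 1 × 2.2398 × 0.088355 ÷ 0.19790 = 0.999988
Product ≈ 1 (deviation 0.001%, within rounding noise).

1.0000 (no arbitrage)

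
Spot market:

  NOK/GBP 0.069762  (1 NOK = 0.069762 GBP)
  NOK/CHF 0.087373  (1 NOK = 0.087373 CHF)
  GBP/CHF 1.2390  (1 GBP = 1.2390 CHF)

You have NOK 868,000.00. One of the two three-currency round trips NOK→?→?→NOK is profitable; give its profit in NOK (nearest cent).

Profit: NOK 9,418.41

Profitable loop is NOK → CHF → GBP → NOK:
NOK 868,000.00 × 0.087373 = CHF 75,839.76
CHF 75,839.76 ÷ 1.2390 = GBP 61,210.46
GBP 61,210.46 ÷ 0.069762 = NOK 877,418.41
Profit = NOK 877,418.41 − NOK 868,000.00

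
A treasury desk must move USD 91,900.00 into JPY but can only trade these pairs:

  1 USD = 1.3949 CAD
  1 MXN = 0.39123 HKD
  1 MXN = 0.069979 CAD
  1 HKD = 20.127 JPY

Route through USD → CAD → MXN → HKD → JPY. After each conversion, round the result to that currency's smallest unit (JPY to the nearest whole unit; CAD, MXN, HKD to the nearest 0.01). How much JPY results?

USD 91,900.00 × 1.3949 = CAD 128,191.31
CAD 128,191.31 ÷ 0.069979 = MXN 1,831,853.98
MXN 1,831,853.98 × 0.39123 = HKD 716,676.23
HKD 716,676.23 × 20.127 = JPY 14,424,542

JPY 14,424,542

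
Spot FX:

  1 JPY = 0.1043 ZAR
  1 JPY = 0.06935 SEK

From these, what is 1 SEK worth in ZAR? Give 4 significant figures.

SEK/ZAR = 1.504

1 SEK ÷ 0.06935 = 14.4196 JPY
14.4196 JPY × 0.1043 = 1.50397 ZAR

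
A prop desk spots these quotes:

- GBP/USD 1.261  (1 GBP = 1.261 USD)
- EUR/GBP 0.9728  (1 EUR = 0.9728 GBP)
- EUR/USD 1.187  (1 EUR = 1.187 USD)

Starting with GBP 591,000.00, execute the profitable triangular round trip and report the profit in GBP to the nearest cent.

Profitable loop is GBP → USD → EUR → GBP:
GBP 591,000.00 × 1.261 = USD 745,251.00
USD 745,251.00 ÷ 1.187 = EUR 627,844.14
EUR 627,844.14 × 0.9728 = GBP 610,766.78
Profit = GBP 610,766.78 − GBP 591,000.00

Profit: GBP 19,766.78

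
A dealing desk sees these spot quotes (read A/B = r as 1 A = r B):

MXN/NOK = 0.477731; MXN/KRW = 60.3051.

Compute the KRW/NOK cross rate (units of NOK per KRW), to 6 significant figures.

1 KRW ÷ 60.3051 = 0.0165823 MXN
0.0165823 MXN × 0.477731 = 0.0079219 NOK

KRW/NOK = 0.00792190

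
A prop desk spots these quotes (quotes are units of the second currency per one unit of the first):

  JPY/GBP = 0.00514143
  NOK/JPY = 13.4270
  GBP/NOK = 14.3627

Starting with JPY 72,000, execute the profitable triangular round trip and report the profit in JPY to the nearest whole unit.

Profitable loop is JPY → NOK → GBP → JPY:
JPY 72,000 ÷ 13.4270 = NOK 5,362.33
NOK 5,362.33 ÷ 14.3627 = GBP 373.35
GBP 373.35 ÷ 0.00514143 = JPY 72,616
Profit = JPY 72,616 − JPY 72,000

Profit: JPY 616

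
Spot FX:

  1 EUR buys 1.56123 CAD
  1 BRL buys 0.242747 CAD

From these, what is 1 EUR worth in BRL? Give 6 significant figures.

EUR/BRL = 6.43151

1 EUR × 1.56123 = 1.56123 CAD
1.56123 CAD ÷ 0.242747 = 6.43151 BRL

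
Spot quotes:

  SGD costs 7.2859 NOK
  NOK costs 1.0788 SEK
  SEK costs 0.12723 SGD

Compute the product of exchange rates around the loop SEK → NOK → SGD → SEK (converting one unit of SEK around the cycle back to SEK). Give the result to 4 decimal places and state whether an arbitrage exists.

Around SEK → NOK → SGD → SEK: 1 ÷ 1.0788 ÷ 7.2859 ÷ 0.12723 = 0.999969
Product ≈ 1 (deviation 0.003%, within rounding noise).

1.0000 (no arbitrage)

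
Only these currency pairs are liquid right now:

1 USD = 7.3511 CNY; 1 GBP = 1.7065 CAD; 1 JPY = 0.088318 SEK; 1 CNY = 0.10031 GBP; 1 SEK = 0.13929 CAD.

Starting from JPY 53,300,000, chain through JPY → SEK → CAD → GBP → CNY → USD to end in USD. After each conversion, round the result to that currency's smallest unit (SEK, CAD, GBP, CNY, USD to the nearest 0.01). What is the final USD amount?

USD 521,066.94

JPY 53,300,000 × 0.088318 = SEK 4,707,349.40
SEK 4,707,349.40 × 0.13929 = CAD 655,686.70
CAD 655,686.70 ÷ 1.7065 = GBP 384,228.95
GBP 384,228.95 ÷ 0.10031 = CNY 3,830,415.21
CNY 3,830,415.21 ÷ 7.3511 = USD 521,066.94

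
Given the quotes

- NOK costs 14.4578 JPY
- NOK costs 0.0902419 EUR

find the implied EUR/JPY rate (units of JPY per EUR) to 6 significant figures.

EUR/JPY = 160.212

1 EUR ÷ 0.0902419 = 11.0813 NOK
11.0813 NOK × 14.4578 = 160.212 JPY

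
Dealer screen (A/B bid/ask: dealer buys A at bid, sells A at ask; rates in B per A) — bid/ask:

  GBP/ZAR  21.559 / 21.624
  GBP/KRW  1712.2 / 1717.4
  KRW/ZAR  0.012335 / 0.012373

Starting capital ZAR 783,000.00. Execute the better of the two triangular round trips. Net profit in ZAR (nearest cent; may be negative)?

Net profit: ZAR 11,408.54

Best loop ZAR → KRW → GBP → ZAR:
ZAR 783,000.00 ÷ 0.012373 (buy KRW at ask) = KRW 63,282,955
KRW 63,282,955 ÷ 1717.4 (buy GBP at ask) = GBP 36,848.12
GBP 36,848.12 × 21.559 (sell GBP at bid) = ZAR 794,408.54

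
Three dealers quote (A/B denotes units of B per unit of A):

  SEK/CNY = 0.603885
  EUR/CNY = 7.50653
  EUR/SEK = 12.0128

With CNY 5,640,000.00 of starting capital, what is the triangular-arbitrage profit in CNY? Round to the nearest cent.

Profit: CNY 196,061.23

Profitable loop is CNY → SEK → EUR → CNY:
CNY 5,640,000.00 ÷ 0.603885 = SEK 9,339,526.57
SEK 9,339,526.57 ÷ 12.0128 = EUR 777,464.58
EUR 777,464.58 × 7.50653 = CNY 5,836,061.23
Profit = CNY 5,836,061.23 − CNY 5,640,000.00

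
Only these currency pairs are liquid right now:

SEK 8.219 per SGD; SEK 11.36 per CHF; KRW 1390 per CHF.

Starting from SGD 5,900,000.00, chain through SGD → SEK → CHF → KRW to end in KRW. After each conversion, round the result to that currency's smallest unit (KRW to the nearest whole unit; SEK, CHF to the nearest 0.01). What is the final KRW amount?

KRW 5,933,452,370

SGD 5,900,000.00 × 8.219 = SEK 48,492,100.00
SEK 48,492,100.00 ÷ 11.36 = CHF 4,268,670.77
CHF 4,268,670.77 × 1390 = KRW 5,933,452,370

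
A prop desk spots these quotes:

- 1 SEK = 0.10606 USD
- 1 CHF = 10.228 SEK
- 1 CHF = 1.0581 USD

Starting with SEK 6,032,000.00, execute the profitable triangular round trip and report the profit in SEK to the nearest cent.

Profit: SEK 152,106.51

Profitable loop is SEK → USD → CHF → SEK:
SEK 6,032,000.00 × 0.10606 = USD 639,753.92
USD 639,753.92 ÷ 1.0581 = CHF 604,625.20
CHF 604,625.20 × 10.228 = SEK 6,184,106.51
Profit = SEK 6,184,106.51 − SEK 6,032,000.00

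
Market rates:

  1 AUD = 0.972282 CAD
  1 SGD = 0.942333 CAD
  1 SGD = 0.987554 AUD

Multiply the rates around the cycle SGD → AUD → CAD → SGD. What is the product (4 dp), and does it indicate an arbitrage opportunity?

1.0189 (arbitrage exists)

Around SGD → AUD → CAD → SGD: 1 × 0.987554 × 0.972282 ÷ 0.942333 = 1.018940
Product > 1; profitable direction is SGD → AUD → CAD → SGD.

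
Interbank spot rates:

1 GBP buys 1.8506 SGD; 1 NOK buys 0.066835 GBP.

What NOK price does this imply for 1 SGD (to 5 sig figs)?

1 SGD ÷ 1.8506 = 0.540365 GBP
0.540365 GBP ÷ 0.066835 = 8.08506 NOK

SGD/NOK = 8.0851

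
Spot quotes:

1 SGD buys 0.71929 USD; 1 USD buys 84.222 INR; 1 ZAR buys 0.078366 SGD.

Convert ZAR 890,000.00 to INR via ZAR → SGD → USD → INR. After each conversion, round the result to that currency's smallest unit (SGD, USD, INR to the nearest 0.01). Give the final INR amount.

ZAR 890,000.00 × 0.078366 = SGD 69,745.74
SGD 69,745.74 × 0.71929 = USD 50,167.41
USD 50,167.41 × 84.222 = INR 4,225,199.61

INR 4,225,199.61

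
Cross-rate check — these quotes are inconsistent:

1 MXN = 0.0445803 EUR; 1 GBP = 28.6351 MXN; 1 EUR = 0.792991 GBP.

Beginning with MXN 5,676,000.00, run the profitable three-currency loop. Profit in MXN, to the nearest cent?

Profit: MXN 69,824.22

Profitable loop is MXN → EUR → GBP → MXN:
MXN 5,676,000.00 × 0.0445803 = EUR 253,037.78
EUR 253,037.78 × 0.792991 = GBP 200,656.68
GBP 200,656.68 × 28.6351 = MXN 5,745,824.22
Profit = MXN 5,745,824.22 − MXN 5,676,000.00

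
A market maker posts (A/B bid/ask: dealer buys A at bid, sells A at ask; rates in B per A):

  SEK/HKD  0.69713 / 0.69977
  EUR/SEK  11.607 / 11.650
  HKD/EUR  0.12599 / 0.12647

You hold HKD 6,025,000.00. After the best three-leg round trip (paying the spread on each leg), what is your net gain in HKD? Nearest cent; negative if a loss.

Best loop HKD → EUR → SEK → HKD:
HKD 6,025,000.00 × 0.12599 (sell HKD at bid) = EUR 759,089.75
EUR 759,089.75 × 11.607 (sell EUR at bid) = SEK 8,810,754.73
SEK 8,810,754.73 × 0.69713 (sell SEK at bid) = HKD 6,142,241.44

Net profit: HKD 117,241.44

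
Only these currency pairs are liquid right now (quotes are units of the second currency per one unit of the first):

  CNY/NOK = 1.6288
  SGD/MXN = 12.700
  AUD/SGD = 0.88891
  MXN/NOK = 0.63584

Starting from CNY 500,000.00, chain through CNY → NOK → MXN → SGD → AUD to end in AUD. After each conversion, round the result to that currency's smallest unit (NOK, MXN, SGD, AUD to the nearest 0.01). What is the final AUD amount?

CNY 500,000.00 × 1.6288 = NOK 814,400.00
NOK 814,400.00 ÷ 0.63584 = MXN 1,280,825.36
MXN 1,280,825.36 ÷ 12.700 = SGD 100,852.39
SGD 100,852.39 ÷ 0.88891 = AUD 113,456.24

AUD 113,456.24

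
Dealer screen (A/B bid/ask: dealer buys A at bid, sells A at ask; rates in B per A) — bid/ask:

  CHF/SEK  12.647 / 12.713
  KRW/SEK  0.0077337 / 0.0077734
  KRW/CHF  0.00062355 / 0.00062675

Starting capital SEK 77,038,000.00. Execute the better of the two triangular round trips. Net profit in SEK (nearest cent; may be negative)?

Best loop SEK → KRW → CHF → SEK:
SEK 77,038,000.00 ÷ 0.0077734 (buy KRW at ask) = KRW 9,910,463,890
KRW 9,910,463,890 × 0.00062355 (sell KRW at bid) = CHF 6,179,669.76
CHF 6,179,669.76 × 12.647 (sell CHF at bid) = SEK 78,154,283.43

Net profit: SEK 1,116,283.43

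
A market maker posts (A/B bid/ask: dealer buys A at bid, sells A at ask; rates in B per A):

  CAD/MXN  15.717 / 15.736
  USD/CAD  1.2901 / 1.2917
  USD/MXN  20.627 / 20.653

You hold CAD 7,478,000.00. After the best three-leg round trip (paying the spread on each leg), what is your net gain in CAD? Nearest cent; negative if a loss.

Best loop CAD → USD → MXN → CAD:
CAD 7,478,000.00 ÷ 1.2917 (buy USD at ask) = USD 5,789,269.95
USD 5,789,269.95 × 20.627 (sell USD at bid) = MXN 119,415,271.35
MXN 119,415,271.35 ÷ 15.736 (buy CAD at ask) = CAD 7,588,667.47

Net profit: CAD 110,667.47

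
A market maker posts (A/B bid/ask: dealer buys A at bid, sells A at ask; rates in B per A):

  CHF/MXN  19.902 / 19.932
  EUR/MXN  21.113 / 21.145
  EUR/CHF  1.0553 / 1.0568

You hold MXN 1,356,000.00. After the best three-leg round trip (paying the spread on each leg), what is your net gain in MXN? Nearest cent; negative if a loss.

Net profit: MXN 3,145.51

Best loop MXN → CHF → EUR → MXN:
MXN 1,356,000.00 ÷ 19.932 (buy CHF at ask) = CHF 68,031.31
CHF 68,031.31 ÷ 1.0568 (buy EUR at ask) = EUR 64,374.82
EUR 64,374.82 × 21.113 (sell EUR at bid) = MXN 1,359,145.51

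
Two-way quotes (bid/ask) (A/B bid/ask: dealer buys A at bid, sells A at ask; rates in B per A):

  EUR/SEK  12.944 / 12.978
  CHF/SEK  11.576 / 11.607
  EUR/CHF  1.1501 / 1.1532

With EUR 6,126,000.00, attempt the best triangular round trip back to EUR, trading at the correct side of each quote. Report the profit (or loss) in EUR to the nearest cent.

Net profit: EUR 158,393.12

Best loop EUR → CHF → SEK → EUR:
EUR 6,126,000.00 × 1.1501 (sell EUR at bid) = CHF 7,045,512.60
CHF 7,045,512.60 × 11.576 (sell CHF at bid) = SEK 81,558,853.86
SEK 81,558,853.86 ÷ 12.978 (buy EUR at ask) = EUR 6,284,393.12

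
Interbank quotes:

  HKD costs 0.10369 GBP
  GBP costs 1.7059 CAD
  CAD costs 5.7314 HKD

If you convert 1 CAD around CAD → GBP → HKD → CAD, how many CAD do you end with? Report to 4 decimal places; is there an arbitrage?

Around CAD → GBP → HKD → CAD: 1 ÷ 1.7059 ÷ 0.10369 ÷ 5.7314 = 0.986390
Product < 1; profitable direction is CAD → HKD → GBP → CAD.

0.9864 (arbitrage exists)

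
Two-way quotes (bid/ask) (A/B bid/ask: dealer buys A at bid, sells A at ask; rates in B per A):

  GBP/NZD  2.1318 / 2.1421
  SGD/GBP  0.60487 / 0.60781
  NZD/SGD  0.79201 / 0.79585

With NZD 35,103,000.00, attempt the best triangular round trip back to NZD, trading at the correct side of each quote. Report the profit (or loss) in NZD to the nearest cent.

Net profit: NZD 746,524.71

Best loop NZD → SGD → GBP → NZD:
NZD 35,103,000.00 × 0.79201 (sell NZD at bid) = SGD 27,801,927.03
SGD 27,801,927.03 × 0.60487 (sell SGD at bid) = GBP 16,816,551.60
GBP 16,816,551.60 × 2.1318 (sell GBP at bid) = NZD 35,849,524.71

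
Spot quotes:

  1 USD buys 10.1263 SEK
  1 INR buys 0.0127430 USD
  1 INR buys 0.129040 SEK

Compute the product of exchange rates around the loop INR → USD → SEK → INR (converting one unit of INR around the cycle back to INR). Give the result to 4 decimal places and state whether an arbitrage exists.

1.0000 (no arbitrage)

Around INR → USD → SEK → INR: 1 × 0.0127430 × 10.1263 ÷ 0.129040 = 0.999996
Product ≈ 1 (deviation 0.000%, within rounding noise).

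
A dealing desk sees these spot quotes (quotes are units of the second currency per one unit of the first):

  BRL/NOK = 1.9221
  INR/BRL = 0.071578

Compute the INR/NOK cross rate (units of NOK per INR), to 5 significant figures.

INR/NOK = 0.13758

1 INR × 0.071578 = 0.071578 BRL
0.071578 BRL × 1.9221 = 0.13758 NOK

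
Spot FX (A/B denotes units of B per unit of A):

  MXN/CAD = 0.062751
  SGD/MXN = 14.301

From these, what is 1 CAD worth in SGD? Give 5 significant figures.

1 CAD ÷ 0.062751 = 15.936 MXN
15.936 MXN ÷ 14.301 = 1.11433 SGD

CAD/SGD = 1.1143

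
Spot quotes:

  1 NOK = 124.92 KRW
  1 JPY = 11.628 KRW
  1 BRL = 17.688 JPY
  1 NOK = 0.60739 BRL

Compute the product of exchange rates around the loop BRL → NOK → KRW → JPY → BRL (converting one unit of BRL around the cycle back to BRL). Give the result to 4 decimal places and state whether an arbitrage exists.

Around BRL → NOK → KRW → JPY → BRL: 1 ÷ 0.60739 × 124.92 ÷ 11.628 ÷ 17.688 = 0.999955
Product ≈ 1 (deviation 0.004%, within rounding noise).

1.0000 (no arbitrage)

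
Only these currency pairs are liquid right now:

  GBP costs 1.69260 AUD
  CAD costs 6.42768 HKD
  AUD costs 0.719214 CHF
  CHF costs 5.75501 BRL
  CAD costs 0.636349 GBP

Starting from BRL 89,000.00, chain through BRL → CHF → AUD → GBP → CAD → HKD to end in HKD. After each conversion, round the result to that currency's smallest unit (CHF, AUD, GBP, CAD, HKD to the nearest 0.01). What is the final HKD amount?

BRL 89,000.00 ÷ 5.75501 = CHF 15,464.79
CHF 15,464.79 ÷ 0.719214 = AUD 21,502.35
AUD 21,502.35 ÷ 1.69260 = GBP 12,703.74
GBP 12,703.74 ÷ 0.636349 = CAD 19,963.48
CAD 19,963.48 × 6.42768 = HKD 128,318.86

HKD 128,318.86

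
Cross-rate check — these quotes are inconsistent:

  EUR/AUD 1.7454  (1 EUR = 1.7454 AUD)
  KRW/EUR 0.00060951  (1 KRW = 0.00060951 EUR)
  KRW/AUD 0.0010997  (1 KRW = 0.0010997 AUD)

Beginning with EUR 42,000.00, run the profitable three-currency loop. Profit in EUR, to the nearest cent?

Profit: EUR 1,415.79

Profitable loop is EUR → KRW → AUD → EUR:
EUR 42,000.00 ÷ 0.00060951 = KRW 68,907,811
KRW 68,907,811 × 0.0010997 = AUD 75,777.92
AUD 75,777.92 ÷ 1.7454 = EUR 43,415.79
Profit = EUR 43,415.79 − EUR 42,000.00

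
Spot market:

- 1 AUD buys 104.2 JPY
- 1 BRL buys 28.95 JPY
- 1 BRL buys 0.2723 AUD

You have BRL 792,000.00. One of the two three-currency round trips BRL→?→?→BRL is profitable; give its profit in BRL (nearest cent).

Profit: BRL 16,087.50

Profitable loop is BRL → JPY → AUD → BRL:
BRL 792,000.00 × 28.95 = JPY 22,928,400
JPY 22,928,400 ÷ 104.2 = AUD 220,042.23
AUD 220,042.23 ÷ 0.2723 = BRL 808,087.50
Profit = BRL 808,087.50 − BRL 792,000.00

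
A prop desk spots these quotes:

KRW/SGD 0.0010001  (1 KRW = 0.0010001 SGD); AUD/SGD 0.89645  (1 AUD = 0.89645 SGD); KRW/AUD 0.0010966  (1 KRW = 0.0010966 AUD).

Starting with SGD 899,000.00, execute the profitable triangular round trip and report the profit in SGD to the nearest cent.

Profitable loop is SGD → AUD → KRW → SGD:
SGD 899,000.00 ÷ 0.89645 = AUD 1,002,844.55
AUD 1,002,844.55 ÷ 0.0010966 = KRW 914,503,514
KRW 914,503,514 × 0.0010001 = SGD 914,594.96
Profit = SGD 914,594.96 − SGD 899,000.00

Profit: SGD 15,594.96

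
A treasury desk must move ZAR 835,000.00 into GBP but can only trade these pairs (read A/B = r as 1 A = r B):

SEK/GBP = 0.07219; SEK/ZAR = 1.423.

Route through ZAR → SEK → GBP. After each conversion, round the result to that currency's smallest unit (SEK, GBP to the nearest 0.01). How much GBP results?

ZAR 835,000.00 ÷ 1.423 = SEK 586,788.48
SEK 586,788.48 × 0.07219 = GBP 42,360.26

GBP 42,360.26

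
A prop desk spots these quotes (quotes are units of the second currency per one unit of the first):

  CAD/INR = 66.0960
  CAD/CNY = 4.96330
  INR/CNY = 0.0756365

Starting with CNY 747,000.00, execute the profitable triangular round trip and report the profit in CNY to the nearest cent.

Profitable loop is CNY → CAD → INR → CNY:
CNY 747,000.00 ÷ 4.96330 = CAD 150,504.70
CAD 150,504.70 × 66.0960 = INR 9,947,758.95
INR 9,947,758.95 × 0.0756365 = CNY 752,413.67
Profit = CNY 752,413.67 − CNY 747,000.00

Profit: CNY 5,413.67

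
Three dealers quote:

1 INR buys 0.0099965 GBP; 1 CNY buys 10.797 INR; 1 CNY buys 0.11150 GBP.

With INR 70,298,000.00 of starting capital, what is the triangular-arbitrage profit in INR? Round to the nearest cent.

Profitable loop is INR → CNY → GBP → INR:
INR 70,298,000.00 ÷ 10.797 = CNY 6,510,882.65
CNY 6,510,882.65 × 0.11150 = GBP 725,963.42
GBP 725,963.42 ÷ 0.0099965 = INR 72,621,759.19
Profit = INR 72,621,759.19 − INR 70,298,000.00

Profit: INR 2,323,759.19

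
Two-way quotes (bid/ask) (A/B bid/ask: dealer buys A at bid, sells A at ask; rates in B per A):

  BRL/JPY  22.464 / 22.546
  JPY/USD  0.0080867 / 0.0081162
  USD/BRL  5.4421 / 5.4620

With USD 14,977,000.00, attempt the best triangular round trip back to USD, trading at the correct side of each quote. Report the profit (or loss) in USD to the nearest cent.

Net profit: USD 7,797.93

Best loop USD → JPY → BRL → USD:
USD 14,977,000.00 ÷ 0.0081162 (buy JPY at ask) = JPY 1,845,321,702
JPY 1,845,321,702 ÷ 22.546 (buy BRL at ask) = BRL 81,846,966.30
BRL 81,846,966.30 ÷ 5.4620 (buy USD at ask) = USD 14,984,797.93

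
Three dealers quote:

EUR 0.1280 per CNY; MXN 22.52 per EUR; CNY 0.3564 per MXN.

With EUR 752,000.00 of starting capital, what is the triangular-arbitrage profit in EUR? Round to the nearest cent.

Profitable loop is EUR → MXN → CNY → EUR:
EUR 752,000.00 × 22.52 = MXN 16,935,040.00
MXN 16,935,040.00 × 0.3564 = CNY 6,035,648.26
CNY 6,035,648.26 × 0.1280 = EUR 772,562.98
Profit = EUR 772,562.98 − EUR 752,000.00

Profit: EUR 20,562.98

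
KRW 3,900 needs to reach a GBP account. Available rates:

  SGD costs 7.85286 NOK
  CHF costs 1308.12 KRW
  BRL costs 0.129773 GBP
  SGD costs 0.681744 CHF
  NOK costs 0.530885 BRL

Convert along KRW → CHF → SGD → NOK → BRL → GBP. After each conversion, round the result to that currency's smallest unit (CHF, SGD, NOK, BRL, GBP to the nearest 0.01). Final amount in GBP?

GBP 2.36

KRW 3,900 ÷ 1308.12 = CHF 2.98
CHF 2.98 ÷ 0.681744 = SGD 4.37
SGD 4.37 × 7.85286 = NOK 34.32
NOK 34.32 × 0.530885 = BRL 18.22
BRL 18.22 × 0.129773 = GBP 2.36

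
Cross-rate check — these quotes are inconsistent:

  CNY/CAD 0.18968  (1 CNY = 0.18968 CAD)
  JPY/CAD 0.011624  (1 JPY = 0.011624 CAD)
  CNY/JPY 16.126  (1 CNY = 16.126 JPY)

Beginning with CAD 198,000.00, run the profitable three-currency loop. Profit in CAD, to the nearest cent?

Profit: CAD 2,356.98

Profitable loop is CAD → JPY → CNY → CAD:
CAD 198,000.00 ÷ 0.011624 = JPY 17,033,723
JPY 17,033,723 ÷ 16.126 = CNY 1,056,289.43
CNY 1,056,289.43 × 0.18968 = CAD 200,356.98
Profit = CAD 200,356.98 − CAD 198,000.00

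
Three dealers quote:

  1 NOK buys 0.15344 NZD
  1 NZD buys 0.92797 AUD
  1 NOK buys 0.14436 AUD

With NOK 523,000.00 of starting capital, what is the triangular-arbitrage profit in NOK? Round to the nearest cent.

Profitable loop is NOK → AUD → NZD → NOK:
NOK 523,000.00 × 0.14436 = AUD 75,500.28
AUD 75,500.28 ÷ 0.92797 = NZD 81,360.69
NZD 81,360.69 ÷ 0.15344 = NOK 530,244.33
Profit = NOK 530,244.33 − NOK 523,000.00

Profit: NOK 7,244.33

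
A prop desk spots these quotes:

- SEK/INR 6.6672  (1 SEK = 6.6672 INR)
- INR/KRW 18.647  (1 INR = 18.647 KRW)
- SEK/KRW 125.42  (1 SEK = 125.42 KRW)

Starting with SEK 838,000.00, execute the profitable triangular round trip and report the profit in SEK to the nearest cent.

Profitable loop is SEK → KRW → INR → SEK:
SEK 838,000.00 × 125.42 = KRW 105,101,960
KRW 105,101,960 ÷ 18.647 = INR 5,636,400.49
INR 5,636,400.49 ÷ 6.6672 = SEK 845,392.44
Profit = SEK 845,392.44 − SEK 838,000.00

Profit: SEK 7,392.44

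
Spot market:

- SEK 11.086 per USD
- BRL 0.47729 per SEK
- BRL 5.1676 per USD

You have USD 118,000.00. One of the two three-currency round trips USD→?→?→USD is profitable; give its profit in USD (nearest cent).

Profitable loop is USD → SEK → BRL → USD:
USD 118,000.00 × 11.086 = SEK 1,308,148.00
SEK 1,308,148.00 × 0.47729 = BRL 624,365.96
BRL 624,365.96 ÷ 5.1676 = USD 120,823.20
Profit = USD 120,823.20 − USD 118,000.00

Profit: USD 2,823.20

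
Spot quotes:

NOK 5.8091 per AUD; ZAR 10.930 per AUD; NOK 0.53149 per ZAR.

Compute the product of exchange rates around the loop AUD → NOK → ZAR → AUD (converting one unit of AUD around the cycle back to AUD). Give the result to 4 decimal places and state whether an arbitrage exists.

Around AUD → NOK → ZAR → AUD: 1 × 5.8091 ÷ 0.53149 ÷ 10.930 = 0.999985
Product ≈ 1 (deviation 0.001%, within rounding noise).

1.0000 (no arbitrage)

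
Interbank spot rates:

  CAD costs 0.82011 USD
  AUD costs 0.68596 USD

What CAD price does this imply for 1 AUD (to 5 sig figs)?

AUD/CAD = 0.83642

1 AUD × 0.68596 = 0.68596 USD
0.68596 USD ÷ 0.82011 = 0.836424 CAD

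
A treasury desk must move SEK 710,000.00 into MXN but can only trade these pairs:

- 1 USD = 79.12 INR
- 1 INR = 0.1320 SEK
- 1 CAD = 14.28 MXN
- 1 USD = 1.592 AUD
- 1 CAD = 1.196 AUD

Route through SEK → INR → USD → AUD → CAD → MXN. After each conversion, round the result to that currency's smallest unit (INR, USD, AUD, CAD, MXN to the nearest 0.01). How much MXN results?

SEK 710,000.00 ÷ 0.1320 = INR 5,378,787.88
INR 5,378,787.88 ÷ 79.12 = USD 67,982.66
USD 67,982.66 × 1.592 = AUD 108,228.39
AUD 108,228.39 ÷ 1.196 = CAD 90,491.96
CAD 90,491.96 × 14.28 = MXN 1,292,225.19

MXN 1,292,225.19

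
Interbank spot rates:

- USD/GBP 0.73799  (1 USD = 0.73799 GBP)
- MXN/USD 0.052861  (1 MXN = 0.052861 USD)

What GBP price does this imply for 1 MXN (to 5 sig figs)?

1 MXN × 0.052861 = 0.052861 USD
0.052861 USD × 0.73799 = 0.0390109 GBP

MXN/GBP = 0.039011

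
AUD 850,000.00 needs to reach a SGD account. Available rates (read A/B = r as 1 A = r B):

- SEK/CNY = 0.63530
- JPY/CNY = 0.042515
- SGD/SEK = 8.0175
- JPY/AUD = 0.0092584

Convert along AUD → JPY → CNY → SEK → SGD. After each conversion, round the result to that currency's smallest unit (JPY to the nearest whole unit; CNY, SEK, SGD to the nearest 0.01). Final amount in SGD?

AUD 850,000.00 ÷ 0.0092584 = JPY 91,808,520
JPY 91,808,520 × 0.042515 = CNY 3,903,239.23
CNY 3,903,239.23 ÷ 0.63530 = SEK 6,143,930.79
SEK 6,143,930.79 ÷ 8.0175 = SGD 766,315.03

SGD 766,315.03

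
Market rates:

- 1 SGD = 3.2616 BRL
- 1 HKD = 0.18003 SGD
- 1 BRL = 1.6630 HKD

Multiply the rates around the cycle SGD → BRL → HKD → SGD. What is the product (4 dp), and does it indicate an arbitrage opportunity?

0.9765 (arbitrage exists)

Around SGD → BRL → HKD → SGD: 1 × 3.2616 × 1.6630 × 0.18003 = 0.976490
Product < 1; profitable direction is SGD → HKD → BRL → SGD.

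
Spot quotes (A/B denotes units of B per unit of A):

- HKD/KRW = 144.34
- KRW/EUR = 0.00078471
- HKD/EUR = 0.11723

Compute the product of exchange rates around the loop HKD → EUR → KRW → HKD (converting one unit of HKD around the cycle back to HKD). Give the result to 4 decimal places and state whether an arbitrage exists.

Around HKD → EUR → KRW → HKD: 1 × 0.11723 ÷ 0.00078471 ÷ 144.34 = 1.035006
Product > 1; profitable direction is HKD → EUR → KRW → HKD.

1.0350 (arbitrage exists)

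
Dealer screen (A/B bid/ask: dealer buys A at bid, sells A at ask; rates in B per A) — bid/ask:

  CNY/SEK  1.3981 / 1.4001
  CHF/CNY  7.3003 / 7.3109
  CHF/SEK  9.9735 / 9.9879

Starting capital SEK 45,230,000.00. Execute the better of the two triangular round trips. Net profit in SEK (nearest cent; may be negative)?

Net profit: SEK 990,149.45

Best loop SEK → CHF → CNY → SEK:
SEK 45,230,000.00 ÷ 9.9879 (buy CHF at ask) = CHF 4,528,479.46
CHF 4,528,479.46 × 7.3003 (sell CHF at bid) = CNY 33,059,258.60
CNY 33,059,258.60 × 1.3981 (sell CNY at bid) = SEK 46,220,149.45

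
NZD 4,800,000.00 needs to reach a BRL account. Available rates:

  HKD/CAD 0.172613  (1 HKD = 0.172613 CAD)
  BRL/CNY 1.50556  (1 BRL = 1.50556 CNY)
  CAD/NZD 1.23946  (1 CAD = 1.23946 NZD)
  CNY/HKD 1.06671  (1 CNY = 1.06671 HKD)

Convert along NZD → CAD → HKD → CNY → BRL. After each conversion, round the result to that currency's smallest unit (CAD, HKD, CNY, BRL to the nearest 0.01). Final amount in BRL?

NZD 4,800,000.00 ÷ 1.23946 = CAD 3,872,654.22
CAD 3,872,654.22 ÷ 0.172613 = HKD 22,435,472.53
HKD 22,435,472.53 ÷ 1.06671 = CNY 21,032,401.06
CNY 21,032,401.06 ÷ 1.50556 = BRL 13,969,819.24

BRL 13,969,819.24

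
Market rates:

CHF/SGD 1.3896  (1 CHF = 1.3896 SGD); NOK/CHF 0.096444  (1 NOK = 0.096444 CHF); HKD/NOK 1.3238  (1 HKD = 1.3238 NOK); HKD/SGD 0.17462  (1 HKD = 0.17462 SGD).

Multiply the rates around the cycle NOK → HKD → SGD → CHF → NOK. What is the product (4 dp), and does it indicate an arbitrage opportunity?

0.9843 (arbitrage exists)

Around NOK → HKD → SGD → CHF → NOK: 1 ÷ 1.3238 × 0.17462 ÷ 1.3896 ÷ 0.096444 = 0.984253
Product < 1; profitable direction is NOK → CHF → SGD → HKD → NOK.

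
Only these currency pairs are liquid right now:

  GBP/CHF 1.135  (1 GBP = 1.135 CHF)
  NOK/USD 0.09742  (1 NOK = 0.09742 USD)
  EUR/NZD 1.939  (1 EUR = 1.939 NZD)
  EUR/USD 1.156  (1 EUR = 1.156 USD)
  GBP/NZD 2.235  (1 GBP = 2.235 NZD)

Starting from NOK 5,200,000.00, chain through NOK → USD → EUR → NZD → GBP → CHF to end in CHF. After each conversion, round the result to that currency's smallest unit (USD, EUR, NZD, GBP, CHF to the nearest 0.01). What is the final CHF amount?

CHF 431,508.92

NOK 5,200,000.00 × 0.09742 = USD 506,584.00
USD 506,584.00 ÷ 1.156 = EUR 438,221.45
EUR 438,221.45 × 1.939 = NZD 849,711.39
NZD 849,711.39 ÷ 2.235 = GBP 380,184.07
GBP 380,184.07 × 1.135 = CHF 431,508.92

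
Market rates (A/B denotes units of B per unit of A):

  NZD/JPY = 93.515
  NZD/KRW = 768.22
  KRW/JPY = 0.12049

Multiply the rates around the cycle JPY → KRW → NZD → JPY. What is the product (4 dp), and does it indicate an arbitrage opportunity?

Around JPY → KRW → NZD → JPY: 1 ÷ 0.12049 ÷ 768.22 × 93.515 = 1.010287
Product > 1; profitable direction is JPY → KRW → NZD → JPY.

1.0103 (arbitrage exists)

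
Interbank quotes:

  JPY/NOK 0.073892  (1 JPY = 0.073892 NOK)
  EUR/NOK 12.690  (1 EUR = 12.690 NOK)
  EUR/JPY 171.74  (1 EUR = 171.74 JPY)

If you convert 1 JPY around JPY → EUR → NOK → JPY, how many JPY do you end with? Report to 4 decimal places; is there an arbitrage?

1.0000 (no arbitrage)

Around JPY → EUR → NOK → JPY: 1 ÷ 171.74 × 12.690 ÷ 0.073892 = 0.999983
Product ≈ 1 (deviation 0.002%, within rounding noise).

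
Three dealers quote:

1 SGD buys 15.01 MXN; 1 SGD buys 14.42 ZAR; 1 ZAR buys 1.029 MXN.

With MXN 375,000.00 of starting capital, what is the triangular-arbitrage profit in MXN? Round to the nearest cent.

Profitable loop is MXN → ZAR → SGD → MXN:
MXN 375,000.00 ÷ 1.029 = ZAR 364,431.49
ZAR 364,431.49 ÷ 14.42 = SGD 25,272.64
SGD 25,272.64 × 15.01 = MXN 379,342.35
Profit = MXN 379,342.35 − MXN 375,000.00

Profit: MXN 4,342.35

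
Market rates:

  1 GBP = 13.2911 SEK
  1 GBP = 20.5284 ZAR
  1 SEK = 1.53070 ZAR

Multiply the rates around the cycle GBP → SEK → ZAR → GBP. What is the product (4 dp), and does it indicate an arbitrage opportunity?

Around GBP → SEK → ZAR → GBP: 1 × 13.2911 × 1.53070 ÷ 20.5284 = 0.991051
Product < 1; profitable direction is GBP → ZAR → SEK → GBP.

0.9911 (arbitrage exists)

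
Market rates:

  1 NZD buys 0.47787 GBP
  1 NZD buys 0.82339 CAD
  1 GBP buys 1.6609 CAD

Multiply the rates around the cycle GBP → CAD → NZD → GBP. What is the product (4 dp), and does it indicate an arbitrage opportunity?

Around GBP → CAD → NZD → GBP: 1 × 1.6609 ÷ 0.82339 × 0.47787 = 0.963935
Product < 1; profitable direction is GBP → NZD → CAD → GBP.

0.9639 (arbitrage exists)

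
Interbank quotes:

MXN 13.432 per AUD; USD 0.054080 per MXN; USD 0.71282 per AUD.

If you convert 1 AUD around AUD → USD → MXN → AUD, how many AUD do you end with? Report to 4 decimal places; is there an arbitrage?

0.9813 (arbitrage exists)

Around AUD → USD → MXN → AUD: 1 × 0.71282 ÷ 0.054080 ÷ 13.432 = 0.981302
Product < 1; profitable direction is AUD → MXN → USD → AUD.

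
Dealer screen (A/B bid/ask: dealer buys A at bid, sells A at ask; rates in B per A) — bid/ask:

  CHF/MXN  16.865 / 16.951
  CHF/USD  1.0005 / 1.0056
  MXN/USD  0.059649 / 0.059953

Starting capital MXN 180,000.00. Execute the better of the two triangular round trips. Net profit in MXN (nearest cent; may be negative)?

Best loop MXN → USD → CHF → MXN:
MXN 180,000.00 × 0.059649 (sell MXN at bid) = USD 10,736.82
USD 10,736.82 ÷ 1.0056 (buy CHF at ask) = CHF 10,677.03
CHF 10,677.03 × 16.865 (sell CHF at bid) = MXN 180,068.09

Net profit: MXN 68.09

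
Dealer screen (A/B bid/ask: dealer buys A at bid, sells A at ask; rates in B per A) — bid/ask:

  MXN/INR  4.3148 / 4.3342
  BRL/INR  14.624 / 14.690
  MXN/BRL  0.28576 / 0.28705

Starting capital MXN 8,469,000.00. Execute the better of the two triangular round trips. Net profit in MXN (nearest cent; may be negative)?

Net profit: MXN 196,895.66

Best loop MXN → INR → BRL → MXN:
MXN 8,469,000.00 × 4.3148 (sell MXN at bid) = INR 36,542,041.20
INR 36,542,041.20 ÷ 14.690 (buy BRL at ask) = BRL 2,487,545.35
BRL 2,487,545.35 ÷ 0.28705 (buy MXN at ask) = MXN 8,665,895.66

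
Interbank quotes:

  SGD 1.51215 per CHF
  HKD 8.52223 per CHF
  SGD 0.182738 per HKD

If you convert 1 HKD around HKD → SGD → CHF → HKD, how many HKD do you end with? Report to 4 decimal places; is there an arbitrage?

Around HKD → SGD → CHF → HKD: 1 × 0.182738 ÷ 1.51215 × 8.52223 = 1.029881
Product > 1; profitable direction is HKD → SGD → CHF → HKD.

1.0299 (arbitrage exists)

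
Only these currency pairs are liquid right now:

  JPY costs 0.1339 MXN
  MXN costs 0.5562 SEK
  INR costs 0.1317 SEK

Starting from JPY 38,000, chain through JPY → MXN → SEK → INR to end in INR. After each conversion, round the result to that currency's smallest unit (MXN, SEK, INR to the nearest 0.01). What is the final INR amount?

INR 21,488.69

JPY 38,000 × 0.1339 = MXN 5,088.20
MXN 5,088.20 × 0.5562 = SEK 2,830.06
SEK 2,830.06 ÷ 0.1317 = INR 21,488.69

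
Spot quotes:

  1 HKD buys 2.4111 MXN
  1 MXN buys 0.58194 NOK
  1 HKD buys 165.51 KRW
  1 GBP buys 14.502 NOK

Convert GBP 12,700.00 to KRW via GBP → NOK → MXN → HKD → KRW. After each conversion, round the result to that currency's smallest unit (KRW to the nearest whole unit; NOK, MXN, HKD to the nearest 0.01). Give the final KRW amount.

GBP 12,700.00 × 14.502 = NOK 184,175.40
NOK 184,175.40 ÷ 0.58194 = MXN 316,485.20
MXN 316,485.20 ÷ 2.4111 = HKD 131,261.75
HKD 131,261.75 × 165.51 = KRW 21,725,132

KRW 21,725,132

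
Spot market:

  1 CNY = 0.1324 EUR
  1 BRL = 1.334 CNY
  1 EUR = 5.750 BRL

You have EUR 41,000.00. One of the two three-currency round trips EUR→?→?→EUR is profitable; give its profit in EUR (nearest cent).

Profitable loop is EUR → BRL → CNY → EUR:
EUR 41,000.00 × 5.750 = BRL 235,750.00
BRL 235,750.00 × 1.334 = CNY 314,490.50
CNY 314,490.50 × 0.1324 = EUR 41,638.54
Profit = EUR 41,638.54 − EUR 41,000.00

Profit: EUR 638.54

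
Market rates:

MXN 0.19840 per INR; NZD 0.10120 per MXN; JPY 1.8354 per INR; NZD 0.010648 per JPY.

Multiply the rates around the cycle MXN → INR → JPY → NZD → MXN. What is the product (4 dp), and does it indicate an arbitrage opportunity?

0.9734 (arbitrage exists)

Around MXN → INR → JPY → NZD → MXN: 1 ÷ 0.19840 × 1.8354 × 0.010648 ÷ 0.10120 = 0.973367
Product < 1; profitable direction is MXN → NZD → JPY → INR → MXN.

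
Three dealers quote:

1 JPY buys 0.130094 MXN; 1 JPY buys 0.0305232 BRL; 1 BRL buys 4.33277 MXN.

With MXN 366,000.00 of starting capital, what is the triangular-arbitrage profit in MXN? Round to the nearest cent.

Profitable loop is MXN → JPY → BRL → MXN:
MXN 366,000.00 ÷ 0.130094 = JPY 2,813,350
JPY 2,813,350 × 0.0305232 = BRL 85,872.46
BRL 85,872.46 × 4.33277 = MXN 372,065.60
Profit = MXN 372,065.60 − MXN 366,000.00

Profit: MXN 6,065.60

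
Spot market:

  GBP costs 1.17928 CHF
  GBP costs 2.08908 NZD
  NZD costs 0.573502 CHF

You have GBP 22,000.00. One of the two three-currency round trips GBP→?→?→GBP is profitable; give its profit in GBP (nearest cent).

Profitable loop is GBP → NZD → CHF → GBP:
GBP 22,000.00 × 2.08908 = NZD 45,959.76
NZD 45,959.76 × 0.573502 = CHF 26,358.01
CHF 26,358.01 ÷ 1.17928 = GBP 22,350.94
Profit = GBP 22,350.94 − GBP 22,000.00

Profit: GBP 350.94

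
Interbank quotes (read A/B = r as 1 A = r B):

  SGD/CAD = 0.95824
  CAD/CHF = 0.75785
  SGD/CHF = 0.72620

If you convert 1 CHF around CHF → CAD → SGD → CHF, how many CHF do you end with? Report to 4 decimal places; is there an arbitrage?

1.0000 (no arbitrage)

Around CHF → CAD → SGD → CHF: 1 ÷ 0.75785 ÷ 0.95824 × 0.72620 = 0.999997
Product ≈ 1 (deviation 0.000%, within rounding noise).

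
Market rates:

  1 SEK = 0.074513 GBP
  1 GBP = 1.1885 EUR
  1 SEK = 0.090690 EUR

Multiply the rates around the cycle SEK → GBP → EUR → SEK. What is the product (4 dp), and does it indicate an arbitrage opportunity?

0.9765 (arbitrage exists)

Around SEK → GBP → EUR → SEK: 1 × 0.074513 × 1.1885 ÷ 0.090690 = 0.976499
Product < 1; profitable direction is SEK → EUR → GBP → SEK.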